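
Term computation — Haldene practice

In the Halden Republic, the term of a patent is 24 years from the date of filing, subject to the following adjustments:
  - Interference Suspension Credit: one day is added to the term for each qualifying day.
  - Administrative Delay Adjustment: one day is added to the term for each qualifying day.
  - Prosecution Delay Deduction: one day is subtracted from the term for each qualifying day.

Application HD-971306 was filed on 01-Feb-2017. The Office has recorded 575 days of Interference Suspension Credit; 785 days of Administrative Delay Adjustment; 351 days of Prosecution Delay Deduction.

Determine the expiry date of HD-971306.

Base term: filing date + 24 years → 1 February 2041.
Interference Suspension Credit: +575 days → 30 August 2042.
Administrative Delay Adjustment: +785 days → 23 October 2044.
Prosecution Delay Deduction: −351 days → 7 November 2043.

November 7, 2043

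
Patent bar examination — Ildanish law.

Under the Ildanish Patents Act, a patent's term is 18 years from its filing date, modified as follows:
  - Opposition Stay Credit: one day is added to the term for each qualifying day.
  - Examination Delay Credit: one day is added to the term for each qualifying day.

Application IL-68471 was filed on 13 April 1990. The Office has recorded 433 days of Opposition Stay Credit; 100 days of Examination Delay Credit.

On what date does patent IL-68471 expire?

September 28, 2009

Base term: filing date + 18 years → 13 April 2008.
Opposition Stay Credit: +433 days → 20 June 2009.
Examination Delay Credit: +100 days → 28 September 2009.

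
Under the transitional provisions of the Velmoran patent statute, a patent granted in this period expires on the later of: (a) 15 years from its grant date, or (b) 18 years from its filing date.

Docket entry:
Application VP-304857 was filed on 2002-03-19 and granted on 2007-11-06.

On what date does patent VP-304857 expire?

(a) grant + 15 years → 6 November 2022.
(b) filing + 18 years → 19 March 2020.
Later of the two: 6 November 2022.

November 6, 2022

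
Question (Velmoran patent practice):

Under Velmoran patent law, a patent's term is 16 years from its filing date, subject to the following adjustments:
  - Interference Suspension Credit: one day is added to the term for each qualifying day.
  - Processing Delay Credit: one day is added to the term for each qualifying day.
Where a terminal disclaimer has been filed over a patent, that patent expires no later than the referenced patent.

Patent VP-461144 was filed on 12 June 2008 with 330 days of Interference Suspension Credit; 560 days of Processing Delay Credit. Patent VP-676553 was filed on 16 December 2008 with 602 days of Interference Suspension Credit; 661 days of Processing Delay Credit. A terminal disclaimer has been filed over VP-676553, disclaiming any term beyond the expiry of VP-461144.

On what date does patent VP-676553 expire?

Natural term of VP-676553:
  Base: filing + 16 years → 16 December 2024.
  Interference Suspension Credit: +602 days → 10 August 2026.
  Processing Delay Credit: +661 days → 1 June 2028.
Expiry of referenced patent VP-461144:
  Base: filing + 16 years → 12 June 2024.
  Interference Suspension Credit: +330 days → 8 May 2025.
  Processing Delay Credit: +560 days → 19 November 2026.
Terminal disclaimer: VP-676553 expires on the earlier of 1 June 2028 and 19 November 2026.

2026-11-19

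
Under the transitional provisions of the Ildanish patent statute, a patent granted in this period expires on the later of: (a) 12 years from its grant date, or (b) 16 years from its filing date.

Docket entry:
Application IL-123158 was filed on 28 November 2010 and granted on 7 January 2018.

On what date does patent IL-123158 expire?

(a) grant + 12 years → 7 January 2030.
(b) filing + 16 years → 28 November 2026.
Later of the two: 7 January 2030.

2030-01-07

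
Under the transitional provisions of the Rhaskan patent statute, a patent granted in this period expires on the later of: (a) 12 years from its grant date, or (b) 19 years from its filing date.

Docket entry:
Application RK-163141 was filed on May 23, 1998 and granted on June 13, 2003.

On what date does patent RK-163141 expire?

2017-05-23

(a) grant + 12 years → 13 June 2015.
(b) filing + 19 years → 23 May 2017.
Later of the two: 23 May 2017.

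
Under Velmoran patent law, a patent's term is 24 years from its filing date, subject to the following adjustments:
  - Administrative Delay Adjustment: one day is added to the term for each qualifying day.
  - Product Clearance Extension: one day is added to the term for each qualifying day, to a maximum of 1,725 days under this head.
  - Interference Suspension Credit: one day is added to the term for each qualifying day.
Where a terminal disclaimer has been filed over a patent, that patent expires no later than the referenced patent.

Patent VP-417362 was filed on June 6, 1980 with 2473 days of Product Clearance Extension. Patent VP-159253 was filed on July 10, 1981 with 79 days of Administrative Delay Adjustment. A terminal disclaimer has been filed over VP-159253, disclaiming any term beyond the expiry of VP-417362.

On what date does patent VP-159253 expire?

Natural term of VP-159253:
  Base: filing + 24 years → 10 July 2005.
  Administrative Delay Adjustment: +79 days → 27 September 2005.
Expiry of referenced patent VP-417362:
  Base: filing + 24 years → 6 June 2004.
  Product Clearance Extension: 2473 days claimed exceeds the 1725-day cap, so +1725 days → 25 February 2009.
Terminal disclaimer: VP-159253 expires on the earlier of 27 September 2005 and 25 February 2009.

2005-09-27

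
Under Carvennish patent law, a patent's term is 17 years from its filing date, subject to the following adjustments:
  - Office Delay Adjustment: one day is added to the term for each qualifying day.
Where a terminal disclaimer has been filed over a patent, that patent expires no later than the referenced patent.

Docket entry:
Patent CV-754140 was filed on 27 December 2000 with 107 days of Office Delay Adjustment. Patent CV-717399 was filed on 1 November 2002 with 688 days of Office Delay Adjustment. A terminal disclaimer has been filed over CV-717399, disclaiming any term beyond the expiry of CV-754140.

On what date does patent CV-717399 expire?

Natural term of CV-717399:
  Base: filing + 17 years → 1 November 2019.
  Office Delay Adjustment: +688 days → 19 September 2021.
Expiry of referenced patent CV-754140:
  Base: filing + 17 years → 27 December 2017.
  Office Delay Adjustment: +107 days → 13 April 2018.
Terminal disclaimer: CV-717399 expires on the earlier of 19 September 2021 and 13 April 2018.

2018-04-13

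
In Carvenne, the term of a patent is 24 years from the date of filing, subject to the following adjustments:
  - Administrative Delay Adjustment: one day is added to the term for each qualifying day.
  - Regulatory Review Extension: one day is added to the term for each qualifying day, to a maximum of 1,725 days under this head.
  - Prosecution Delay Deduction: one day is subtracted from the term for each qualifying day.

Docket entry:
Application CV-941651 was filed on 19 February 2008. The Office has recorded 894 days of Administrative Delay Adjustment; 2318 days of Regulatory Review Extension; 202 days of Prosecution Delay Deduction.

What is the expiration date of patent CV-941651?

Base term: filing date + 24 years → 19 February 2032.
Administrative Delay Adjustment: +894 days → 1 August 2034.
Regulatory Review Extension: 2318 days claimed exceeds the 1725-day cap, so +1725 days → 22 April 2039.
Prosecution Delay Deduction: −202 days → 2 October 2038.

October 2, 2038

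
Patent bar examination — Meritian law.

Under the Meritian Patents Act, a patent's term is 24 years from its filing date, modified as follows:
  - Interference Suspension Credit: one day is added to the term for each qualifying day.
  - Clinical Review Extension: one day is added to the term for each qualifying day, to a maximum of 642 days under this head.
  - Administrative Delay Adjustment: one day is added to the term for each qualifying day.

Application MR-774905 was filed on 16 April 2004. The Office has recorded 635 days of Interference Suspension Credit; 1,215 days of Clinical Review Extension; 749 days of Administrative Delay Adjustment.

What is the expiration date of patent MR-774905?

Base term: filing date + 24 years → 16 April 2028.
Interference Suspension Credit: +635 days → 11 January 2030.
Clinical Review Extension: 1215 days claimed exceeds the 642-day cap, so +642 days → 15 October 2031.
Administrative Delay Adjustment: +749 days → 2 November 2033.

2033-11-02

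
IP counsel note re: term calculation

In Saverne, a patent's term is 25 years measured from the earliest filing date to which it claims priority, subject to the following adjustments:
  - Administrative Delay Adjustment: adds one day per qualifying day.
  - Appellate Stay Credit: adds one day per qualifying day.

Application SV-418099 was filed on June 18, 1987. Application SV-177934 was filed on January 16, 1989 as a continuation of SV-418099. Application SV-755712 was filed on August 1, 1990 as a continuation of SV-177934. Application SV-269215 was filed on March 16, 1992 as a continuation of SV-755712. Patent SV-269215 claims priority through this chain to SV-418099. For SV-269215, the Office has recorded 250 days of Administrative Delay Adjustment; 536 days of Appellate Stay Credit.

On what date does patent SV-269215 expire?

Earliest priority filing: 18 June 1987.
Base term: 18 June 1987 + 25 years → 18 June 2012.
Administrative Delay Adjustment: +250 days → 23 February 2013.
Appellate Stay Credit: +536 days → 13 August 2014.

2014-08-13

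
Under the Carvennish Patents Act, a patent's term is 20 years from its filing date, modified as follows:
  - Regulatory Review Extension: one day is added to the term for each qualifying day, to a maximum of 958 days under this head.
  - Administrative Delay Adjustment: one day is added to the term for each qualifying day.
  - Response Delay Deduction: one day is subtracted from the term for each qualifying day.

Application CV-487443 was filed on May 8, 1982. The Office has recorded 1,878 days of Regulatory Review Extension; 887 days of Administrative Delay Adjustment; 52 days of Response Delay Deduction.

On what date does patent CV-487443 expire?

April 5, 2007

Base term: filing date + 20 years → 8 May 2002.
Regulatory Review Extension: 1878 days claimed exceeds the 958-day cap, so +958 days → 21 December 2004.
Administrative Delay Adjustment: +887 days → 27 May 2007.
Response Delay Deduction: −52 days → 5 April 2007.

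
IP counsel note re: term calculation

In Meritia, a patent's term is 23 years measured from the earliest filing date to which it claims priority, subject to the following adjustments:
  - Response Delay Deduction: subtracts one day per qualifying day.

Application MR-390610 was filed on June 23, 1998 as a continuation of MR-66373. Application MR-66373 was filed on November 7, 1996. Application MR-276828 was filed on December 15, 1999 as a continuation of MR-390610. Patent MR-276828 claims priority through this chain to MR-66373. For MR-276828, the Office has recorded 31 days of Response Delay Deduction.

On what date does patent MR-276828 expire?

October 7, 2019

Earliest priority filing: 7 November 1996.
Base term: 7 November 1996 + 23 years → 7 November 2019.
Response Delay Deduction: −31 days → 7 October 2019.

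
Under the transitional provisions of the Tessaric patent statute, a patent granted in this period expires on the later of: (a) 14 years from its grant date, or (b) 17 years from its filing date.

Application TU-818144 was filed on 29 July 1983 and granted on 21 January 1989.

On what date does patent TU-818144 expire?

January 21, 2003

(a) grant + 14 years → 21 January 2003.
(b) filing + 17 years → 29 July 2000.
Later of the two: 21 January 2003.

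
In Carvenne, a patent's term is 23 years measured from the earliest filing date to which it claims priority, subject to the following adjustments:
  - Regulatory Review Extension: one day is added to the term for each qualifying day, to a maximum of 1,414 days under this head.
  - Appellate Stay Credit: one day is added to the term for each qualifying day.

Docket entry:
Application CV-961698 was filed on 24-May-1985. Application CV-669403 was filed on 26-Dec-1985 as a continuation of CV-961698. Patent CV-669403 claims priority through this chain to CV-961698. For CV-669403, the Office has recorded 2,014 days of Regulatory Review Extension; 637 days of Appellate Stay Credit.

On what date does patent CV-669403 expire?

Earliest priority filing: 24 May 1985.
Base term: 24 May 1985 + 23 years → 24 May 2008.
Regulatory Review Extension: 2014 days claimed exceeds the 1414-day cap, so +1414 days → 7 April 2012.
Appellate Stay Credit: +637 days → 4 January 2014.

2014-01-04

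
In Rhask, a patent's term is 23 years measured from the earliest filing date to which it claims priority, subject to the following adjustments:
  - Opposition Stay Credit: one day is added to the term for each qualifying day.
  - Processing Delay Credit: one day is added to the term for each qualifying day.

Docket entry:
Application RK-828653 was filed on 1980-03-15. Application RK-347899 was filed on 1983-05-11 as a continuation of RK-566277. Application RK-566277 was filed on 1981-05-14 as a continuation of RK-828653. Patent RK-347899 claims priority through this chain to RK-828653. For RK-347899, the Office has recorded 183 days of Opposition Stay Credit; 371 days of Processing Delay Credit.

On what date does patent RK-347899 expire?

2004-09-19

Earliest priority filing: 15 March 1980.
Base term: 15 March 1980 + 23 years → 15 March 2003.
Opposition Stay Credit: +183 days → 14 September 2003.
Processing Delay Credit: +371 days → 19 September 2004.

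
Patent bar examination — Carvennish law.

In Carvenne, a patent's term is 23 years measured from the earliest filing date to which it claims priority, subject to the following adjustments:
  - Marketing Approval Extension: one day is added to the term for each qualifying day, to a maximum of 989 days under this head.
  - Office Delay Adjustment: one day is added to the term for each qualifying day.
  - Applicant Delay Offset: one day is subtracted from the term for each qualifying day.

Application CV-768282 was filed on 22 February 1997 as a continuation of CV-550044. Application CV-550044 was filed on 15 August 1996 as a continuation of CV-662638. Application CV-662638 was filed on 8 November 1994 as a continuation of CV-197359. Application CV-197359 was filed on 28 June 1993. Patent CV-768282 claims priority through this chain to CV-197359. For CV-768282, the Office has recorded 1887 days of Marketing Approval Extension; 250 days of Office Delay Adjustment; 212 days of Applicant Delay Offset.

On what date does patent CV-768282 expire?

Earliest priority filing: 28 June 1993.
Base term: 28 June 1993 + 23 years → 28 June 2016.
Marketing Approval Extension: 1887 days claimed exceeds the 989-day cap, so +989 days → 14 March 2019.
Office Delay Adjustment: +250 days → 19 November 2019.
Applicant Delay Offset: −212 days → 21 April 2019.

2019-04-21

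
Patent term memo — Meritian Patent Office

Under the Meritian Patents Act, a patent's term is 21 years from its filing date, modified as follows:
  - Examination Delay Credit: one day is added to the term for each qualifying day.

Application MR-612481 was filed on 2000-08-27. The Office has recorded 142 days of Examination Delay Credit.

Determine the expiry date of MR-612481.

January 16, 2022

Base term: filing date + 21 years → 27 August 2021.
Examination Delay Credit: +142 days → 16 January 2022.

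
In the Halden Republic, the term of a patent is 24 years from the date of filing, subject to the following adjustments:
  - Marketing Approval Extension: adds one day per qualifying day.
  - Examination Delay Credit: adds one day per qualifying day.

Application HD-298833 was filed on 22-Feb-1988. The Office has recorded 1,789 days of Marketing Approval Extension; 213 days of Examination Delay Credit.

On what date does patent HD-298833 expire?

August 16, 2017

Base term: filing date + 24 years → 22 February 2012.
Marketing Approval Extension: +1789 days → 15 January 2017.
Examination Delay Credit: +213 days → 16 August 2017.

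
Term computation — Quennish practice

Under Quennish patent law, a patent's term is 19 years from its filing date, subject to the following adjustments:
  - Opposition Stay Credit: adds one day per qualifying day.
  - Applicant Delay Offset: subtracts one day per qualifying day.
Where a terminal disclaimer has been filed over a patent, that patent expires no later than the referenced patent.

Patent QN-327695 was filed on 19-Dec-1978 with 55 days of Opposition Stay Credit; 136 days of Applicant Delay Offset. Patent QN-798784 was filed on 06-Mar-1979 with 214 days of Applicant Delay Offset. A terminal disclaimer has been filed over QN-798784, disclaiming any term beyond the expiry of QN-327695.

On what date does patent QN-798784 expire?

August 4, 1997

Natural term of QN-798784:
  Base: filing + 19 years → 6 March 1998.
  Applicant Delay Offset: −214 days → 4 August 1997.
Expiry of referenced patent QN-327695:
  Base: filing + 19 years → 19 December 1997.
  Opposition Stay Credit: +55 days → 12 February 1998.
  Applicant Delay Offset: −136 days → 29 September 1997.
Terminal disclaimer: QN-798784 expires on the earlier of 4 August 1997 and 29 September 1997.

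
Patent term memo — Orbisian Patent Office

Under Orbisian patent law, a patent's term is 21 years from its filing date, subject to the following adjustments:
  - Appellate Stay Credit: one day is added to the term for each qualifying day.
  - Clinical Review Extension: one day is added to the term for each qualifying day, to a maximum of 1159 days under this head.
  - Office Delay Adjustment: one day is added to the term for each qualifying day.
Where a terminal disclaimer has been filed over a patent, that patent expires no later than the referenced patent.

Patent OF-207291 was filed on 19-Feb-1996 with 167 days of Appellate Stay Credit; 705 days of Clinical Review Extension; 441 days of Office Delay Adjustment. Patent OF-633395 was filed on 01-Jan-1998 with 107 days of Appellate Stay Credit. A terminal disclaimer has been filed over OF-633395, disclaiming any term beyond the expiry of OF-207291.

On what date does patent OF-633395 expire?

April 18, 2019

Natural term of OF-633395:
  Base: filing + 21 years → 1 January 2019.
  Appellate Stay Credit: +107 days → 18 April 2019.
Expiry of referenced patent OF-207291:
  Base: filing + 21 years → 19 February 2017.
  Appellate Stay Credit: +167 days → 5 August 2017.
  Clinical Review Extension: 705 days (within the 1159-day cap) → +705 days → 11 July 2019.
  Office Delay Adjustment: +441 days → 24 September 2020.
Terminal disclaimer: OF-633395 expires on the earlier of 18 April 2019 and 24 September 2020.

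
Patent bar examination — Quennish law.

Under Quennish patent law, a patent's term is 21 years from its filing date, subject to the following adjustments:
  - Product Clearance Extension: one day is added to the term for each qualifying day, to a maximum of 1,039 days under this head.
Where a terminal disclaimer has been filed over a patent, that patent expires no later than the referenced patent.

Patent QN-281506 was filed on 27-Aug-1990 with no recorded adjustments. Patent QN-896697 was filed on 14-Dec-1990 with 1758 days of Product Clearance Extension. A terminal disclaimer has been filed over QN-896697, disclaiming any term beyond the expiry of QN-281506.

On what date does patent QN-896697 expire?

2011-08-27

Natural term of QN-896697:
  Base: filing + 21 years → 14 December 2011.
  Product Clearance Extension: 1758 days claimed exceeds the 1039-day cap, so +1039 days → 18 October 2014.
Expiry of referenced patent QN-281506:
  Base: filing + 21 years → 27 August 2011.
Terminal disclaimer: QN-896697 expires on the earlier of 18 October 2014 and 27 August 2011.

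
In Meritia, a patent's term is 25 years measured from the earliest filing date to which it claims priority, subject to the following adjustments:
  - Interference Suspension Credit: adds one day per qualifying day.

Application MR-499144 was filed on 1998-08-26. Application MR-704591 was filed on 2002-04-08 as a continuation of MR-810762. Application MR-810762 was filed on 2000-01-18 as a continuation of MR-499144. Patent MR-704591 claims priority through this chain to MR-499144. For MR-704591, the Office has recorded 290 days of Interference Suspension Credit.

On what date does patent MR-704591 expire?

Earliest priority filing: 26 August 1998.
Base term: 26 August 1998 + 25 years → 26 August 2023.
Interference Suspension Credit: +290 days → 11 June 2024.

June 11, 2024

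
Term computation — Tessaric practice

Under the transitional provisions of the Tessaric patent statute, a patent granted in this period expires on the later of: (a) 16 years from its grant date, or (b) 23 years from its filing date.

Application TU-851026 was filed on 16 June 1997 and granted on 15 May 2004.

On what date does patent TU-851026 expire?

(a) grant + 16 years → 15 May 2020.
(b) filing + 23 years → 16 June 2020.
Later of the two: 16 June 2020.

2020-06-16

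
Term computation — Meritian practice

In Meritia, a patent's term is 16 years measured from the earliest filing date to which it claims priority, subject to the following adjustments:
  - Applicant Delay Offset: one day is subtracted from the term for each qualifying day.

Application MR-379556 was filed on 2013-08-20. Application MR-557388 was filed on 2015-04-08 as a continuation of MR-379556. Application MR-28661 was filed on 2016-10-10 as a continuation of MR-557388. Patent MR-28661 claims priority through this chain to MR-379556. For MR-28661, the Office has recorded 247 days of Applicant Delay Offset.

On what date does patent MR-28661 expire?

Earliest priority filing: 20 August 2013.
Base term: 20 August 2013 + 16 years → 20 August 2029.
Applicant Delay Offset: −247 days → 16 December 2028.

December 16, 2028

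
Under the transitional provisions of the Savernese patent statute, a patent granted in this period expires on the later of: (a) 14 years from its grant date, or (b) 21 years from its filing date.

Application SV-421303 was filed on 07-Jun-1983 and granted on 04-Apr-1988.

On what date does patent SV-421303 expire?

(a) grant + 14 years → 4 April 2002.
(b) filing + 21 years → 7 June 2004.
Later of the two: 7 June 2004.

2004-06-07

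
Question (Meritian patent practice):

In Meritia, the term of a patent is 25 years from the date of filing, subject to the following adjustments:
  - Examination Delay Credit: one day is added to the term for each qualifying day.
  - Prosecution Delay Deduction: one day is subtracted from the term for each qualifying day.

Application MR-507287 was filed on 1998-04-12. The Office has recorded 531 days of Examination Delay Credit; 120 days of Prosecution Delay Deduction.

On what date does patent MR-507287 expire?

May 27, 2024

Base term: filing date + 25 years → 12 April 2023.
Examination Delay Credit: +531 days → 24 September 2024.
Prosecution Delay Deduction: −120 days → 27 May 2024.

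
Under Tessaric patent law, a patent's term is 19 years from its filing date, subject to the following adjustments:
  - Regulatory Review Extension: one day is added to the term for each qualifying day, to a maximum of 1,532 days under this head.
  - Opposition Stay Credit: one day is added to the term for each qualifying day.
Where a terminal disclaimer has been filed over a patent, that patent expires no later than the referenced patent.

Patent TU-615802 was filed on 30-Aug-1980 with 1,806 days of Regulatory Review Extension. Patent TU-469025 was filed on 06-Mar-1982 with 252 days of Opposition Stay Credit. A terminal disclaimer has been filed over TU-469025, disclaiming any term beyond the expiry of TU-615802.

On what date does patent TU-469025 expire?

November 13, 2001

Natural term of TU-469025:
  Base: filing + 19 years → 6 March 2001.
  Opposition Stay Credit: +252 days → 13 November 2001.
Expiry of referenced patent TU-615802:
  Base: filing + 19 years → 30 August 1999.
  Regulatory Review Extension: 1806 days claimed exceeds the 1532-day cap, so +1532 days → 9 November 2003.
Terminal disclaimer: TU-469025 expires on the earlier of 13 November 2001 and 9 November 2003.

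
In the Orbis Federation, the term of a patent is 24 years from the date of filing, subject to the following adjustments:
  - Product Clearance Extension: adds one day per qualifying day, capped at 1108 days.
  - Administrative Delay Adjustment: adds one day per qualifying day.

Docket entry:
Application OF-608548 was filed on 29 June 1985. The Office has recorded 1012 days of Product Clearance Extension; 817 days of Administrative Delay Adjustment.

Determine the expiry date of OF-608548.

July 2, 2014

Base term: filing date + 24 years → 29 June 2009.
Product Clearance Extension: 1012 days (within the 1108-day cap) → +1012 days → 6 April 2012.
Administrative Delay Adjustment: +817 days → 2 July 2014.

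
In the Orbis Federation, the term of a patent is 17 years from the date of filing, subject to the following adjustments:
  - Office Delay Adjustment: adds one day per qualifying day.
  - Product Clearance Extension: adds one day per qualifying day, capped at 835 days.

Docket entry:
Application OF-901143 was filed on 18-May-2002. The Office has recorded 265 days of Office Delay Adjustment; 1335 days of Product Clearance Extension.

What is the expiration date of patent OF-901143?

Base term: filing date + 17 years → 18 May 2019.
Office Delay Adjustment: +265 days → 7 February 2020.
Product Clearance Extension: 1335 days claimed exceeds the 835-day cap, so +835 days → 22 May 2022.

May 22, 2022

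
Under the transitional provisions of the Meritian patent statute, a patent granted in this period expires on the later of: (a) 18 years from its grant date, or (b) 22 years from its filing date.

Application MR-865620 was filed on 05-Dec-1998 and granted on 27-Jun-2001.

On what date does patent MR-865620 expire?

2020-12-05

(a) grant + 18 years → 27 June 2019.
(b) filing + 22 years → 5 December 2020.
Later of the two: 5 December 2020.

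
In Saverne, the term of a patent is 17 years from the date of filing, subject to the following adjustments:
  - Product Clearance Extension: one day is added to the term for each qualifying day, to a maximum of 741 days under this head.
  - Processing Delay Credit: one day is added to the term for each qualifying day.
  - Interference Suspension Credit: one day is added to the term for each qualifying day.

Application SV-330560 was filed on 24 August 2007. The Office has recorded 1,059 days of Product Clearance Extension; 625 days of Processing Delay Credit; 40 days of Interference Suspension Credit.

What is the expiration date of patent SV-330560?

Base term: filing date + 17 years → 24 August 2024.
Product Clearance Extension: 1059 days claimed exceeds the 741-day cap, so +741 days → 4 September 2026.
Processing Delay Credit: +625 days → 21 May 2028.
Interference Suspension Credit: +40 days → 30 June 2028.

2028-06-30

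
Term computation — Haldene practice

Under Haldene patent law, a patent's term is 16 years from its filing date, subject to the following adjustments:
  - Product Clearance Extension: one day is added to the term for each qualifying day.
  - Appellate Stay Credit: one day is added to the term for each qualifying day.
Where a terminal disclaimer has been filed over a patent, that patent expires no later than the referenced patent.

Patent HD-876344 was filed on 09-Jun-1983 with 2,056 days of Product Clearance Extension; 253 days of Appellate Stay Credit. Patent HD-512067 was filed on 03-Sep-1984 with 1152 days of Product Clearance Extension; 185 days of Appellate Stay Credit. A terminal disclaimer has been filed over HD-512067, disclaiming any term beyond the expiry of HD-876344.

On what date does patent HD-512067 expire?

2004-05-02

Natural term of HD-512067:
  Base: filing + 16 years → 3 September 2000.
  Product Clearance Extension: +1152 days → 30 October 2003.
  Appellate Stay Credit: +185 days → 2 May 2004.
Expiry of referenced patent HD-876344:
  Base: filing + 16 years → 9 June 1999.
  Product Clearance Extension: +2056 days → 24 January 2005.
  Appellate Stay Credit: +253 days → 4 October 2005.
Terminal disclaimer: HD-512067 expires on the earlier of 2 May 2004 and 4 October 2005.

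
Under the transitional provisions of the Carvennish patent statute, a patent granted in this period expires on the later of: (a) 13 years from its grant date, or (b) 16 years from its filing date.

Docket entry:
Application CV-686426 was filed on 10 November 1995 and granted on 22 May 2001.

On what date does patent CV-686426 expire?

May 22, 2014

(a) grant + 13 years → 22 May 2014.
(b) filing + 16 years → 10 November 2011.
Later of the two: 22 May 2014.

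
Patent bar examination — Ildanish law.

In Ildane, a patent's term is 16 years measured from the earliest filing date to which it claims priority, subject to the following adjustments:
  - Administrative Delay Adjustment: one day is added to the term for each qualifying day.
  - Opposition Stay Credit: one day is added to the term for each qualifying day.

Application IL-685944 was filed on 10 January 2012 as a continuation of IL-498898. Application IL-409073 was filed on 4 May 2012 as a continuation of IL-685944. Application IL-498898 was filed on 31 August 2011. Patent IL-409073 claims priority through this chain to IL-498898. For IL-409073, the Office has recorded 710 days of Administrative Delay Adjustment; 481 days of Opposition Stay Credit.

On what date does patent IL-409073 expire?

December 4, 2030

Earliest priority filing: 31 August 2011.
Base term: 31 August 2011 + 16 years → 31 August 2027.
Administrative Delay Adjustment: +710 days → 10 August 2029.
Opposition Stay Credit: +481 days → 4 December 2030.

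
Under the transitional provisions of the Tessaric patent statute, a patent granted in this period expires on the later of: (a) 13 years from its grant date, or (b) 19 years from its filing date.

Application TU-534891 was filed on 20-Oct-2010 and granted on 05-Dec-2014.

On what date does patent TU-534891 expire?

(a) grant + 13 years → 5 December 2027.
(b) filing + 19 years → 20 October 2029.
Later of the two: 20 October 2029.

2029-10-20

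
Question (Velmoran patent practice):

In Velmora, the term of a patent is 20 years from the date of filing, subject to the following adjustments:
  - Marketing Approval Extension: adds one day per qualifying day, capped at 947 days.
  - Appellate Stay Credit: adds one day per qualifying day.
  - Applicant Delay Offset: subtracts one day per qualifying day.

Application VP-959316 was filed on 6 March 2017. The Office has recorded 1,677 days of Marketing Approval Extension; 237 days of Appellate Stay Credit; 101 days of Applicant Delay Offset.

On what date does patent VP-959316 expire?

2040-02-22

Base term: filing date + 20 years → 6 March 2037.
Marketing Approval Extension: 1677 days claimed exceeds the 947-day cap, so +947 days → 9 October 2039.
Appellate Stay Credit: +237 days → 2 June 2040.
Applicant Delay Offset: −101 days → 22 February 2040.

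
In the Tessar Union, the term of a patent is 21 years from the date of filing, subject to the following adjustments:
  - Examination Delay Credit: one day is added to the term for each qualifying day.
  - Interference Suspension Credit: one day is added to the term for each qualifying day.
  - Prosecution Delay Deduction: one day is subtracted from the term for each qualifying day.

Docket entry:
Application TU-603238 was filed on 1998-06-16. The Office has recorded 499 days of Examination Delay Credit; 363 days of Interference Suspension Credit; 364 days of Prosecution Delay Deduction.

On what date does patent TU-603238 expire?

2020-10-26

Base term: filing date + 21 years → 16 June 2019.
Examination Delay Credit: +499 days → 27 October 2020.
Interference Suspension Credit: +363 days → 25 October 2021.
Prosecution Delay Deduction: −364 days → 26 October 2020.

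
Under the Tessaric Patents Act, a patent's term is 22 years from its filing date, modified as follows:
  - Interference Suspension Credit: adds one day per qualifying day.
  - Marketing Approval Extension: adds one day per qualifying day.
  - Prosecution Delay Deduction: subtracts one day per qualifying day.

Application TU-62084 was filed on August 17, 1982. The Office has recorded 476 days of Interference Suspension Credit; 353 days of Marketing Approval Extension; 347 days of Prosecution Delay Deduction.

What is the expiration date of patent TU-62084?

2005-12-12

Base term: filing date + 22 years → 17 August 2004.
Interference Suspension Credit: +476 days → 6 December 2005.
Marketing Approval Extension: +353 days → 24 November 2006.
Prosecution Delay Deduction: −347 days → 12 December 2005.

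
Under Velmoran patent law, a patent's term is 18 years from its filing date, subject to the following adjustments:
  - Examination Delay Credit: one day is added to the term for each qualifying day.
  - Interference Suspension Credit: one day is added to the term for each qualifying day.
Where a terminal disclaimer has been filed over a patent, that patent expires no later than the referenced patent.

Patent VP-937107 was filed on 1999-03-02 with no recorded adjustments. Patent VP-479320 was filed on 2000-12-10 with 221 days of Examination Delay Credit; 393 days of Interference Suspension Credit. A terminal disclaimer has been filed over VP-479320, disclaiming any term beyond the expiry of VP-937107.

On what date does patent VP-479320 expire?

2017-03-02

Natural term of VP-479320:
  Base: filing + 18 years → 10 December 2018.
  Examination Delay Credit: +221 days → 19 July 2019.
  Interference Suspension Credit: +393 days → 15 August 2020.
Expiry of referenced patent VP-937107:
  Base: filing + 18 years → 2 March 2017.
Terminal disclaimer: VP-479320 expires on the earlier of 15 August 2020 and 2 March 2017.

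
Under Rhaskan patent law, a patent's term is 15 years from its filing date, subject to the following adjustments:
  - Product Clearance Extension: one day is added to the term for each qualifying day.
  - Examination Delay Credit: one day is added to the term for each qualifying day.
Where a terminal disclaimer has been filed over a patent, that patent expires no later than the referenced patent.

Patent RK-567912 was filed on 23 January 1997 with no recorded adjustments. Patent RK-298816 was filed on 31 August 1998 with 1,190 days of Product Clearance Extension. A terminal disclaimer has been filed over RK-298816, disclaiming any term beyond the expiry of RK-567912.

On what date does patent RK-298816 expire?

2012-01-23

Natural term of RK-298816:
  Base: filing + 15 years → 31 August 2013.
  Product Clearance Extension: +1190 days → 3 December 2016.
Expiry of referenced patent RK-567912:
  Base: filing + 15 years → 23 January 2012.
Terminal disclaimer: RK-298816 expires on the earlier of 3 December 2016 and 23 January 2012.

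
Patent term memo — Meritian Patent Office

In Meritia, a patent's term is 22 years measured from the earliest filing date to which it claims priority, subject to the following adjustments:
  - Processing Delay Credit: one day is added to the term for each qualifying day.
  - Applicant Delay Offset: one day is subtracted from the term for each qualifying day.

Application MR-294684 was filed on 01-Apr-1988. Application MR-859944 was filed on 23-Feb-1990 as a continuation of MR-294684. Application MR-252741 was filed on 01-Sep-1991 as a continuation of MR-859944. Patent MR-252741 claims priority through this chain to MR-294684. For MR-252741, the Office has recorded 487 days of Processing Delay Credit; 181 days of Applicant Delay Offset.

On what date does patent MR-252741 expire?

February 1, 2011

Earliest priority filing: 1 April 1988.
Base term: 1 April 1988 + 22 years → 1 April 2010.
Processing Delay Credit: +487 days → 1 August 2011.
Applicant Delay Offset: −181 days → 1 February 2011.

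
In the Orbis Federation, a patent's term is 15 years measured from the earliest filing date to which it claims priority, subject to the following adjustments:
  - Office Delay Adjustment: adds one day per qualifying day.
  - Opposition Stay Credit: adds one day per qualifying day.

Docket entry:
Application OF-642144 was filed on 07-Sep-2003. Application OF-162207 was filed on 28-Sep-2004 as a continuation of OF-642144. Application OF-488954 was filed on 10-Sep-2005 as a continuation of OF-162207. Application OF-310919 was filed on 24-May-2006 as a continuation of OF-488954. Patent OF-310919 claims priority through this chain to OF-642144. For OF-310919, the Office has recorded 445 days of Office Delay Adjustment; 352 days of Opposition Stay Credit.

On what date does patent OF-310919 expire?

November 12, 2020

Earliest priority filing: 7 September 2003.
Base term: 7 September 2003 + 15 years → 7 September 2018.
Office Delay Adjustment: +445 days → 26 November 2019.
Opposition Stay Credit: +352 days → 12 November 2020.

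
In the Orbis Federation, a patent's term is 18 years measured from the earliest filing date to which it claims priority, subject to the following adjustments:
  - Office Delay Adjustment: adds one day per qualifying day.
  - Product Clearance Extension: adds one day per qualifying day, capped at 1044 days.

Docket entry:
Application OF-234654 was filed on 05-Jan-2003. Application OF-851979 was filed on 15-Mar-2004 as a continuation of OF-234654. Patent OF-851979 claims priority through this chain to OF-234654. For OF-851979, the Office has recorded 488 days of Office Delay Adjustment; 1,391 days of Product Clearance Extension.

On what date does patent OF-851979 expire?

Earliest priority filing: 5 January 2003.
Base term: 5 January 2003 + 18 years → 5 January 2021.
Office Delay Adjustment: +488 days → 8 May 2022.
Product Clearance Extension: 1391 days claimed exceeds the 1044-day cap, so +1044 days → 17 March 2025.

2025-03-17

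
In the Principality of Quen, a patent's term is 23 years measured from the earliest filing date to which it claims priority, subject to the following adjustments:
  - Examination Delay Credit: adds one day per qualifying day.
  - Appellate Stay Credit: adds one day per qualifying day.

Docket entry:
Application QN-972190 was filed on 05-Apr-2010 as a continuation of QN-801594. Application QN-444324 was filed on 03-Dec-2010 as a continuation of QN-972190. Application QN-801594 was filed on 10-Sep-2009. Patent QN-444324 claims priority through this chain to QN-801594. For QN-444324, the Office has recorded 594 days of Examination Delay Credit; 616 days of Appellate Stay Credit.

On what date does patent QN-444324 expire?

Earliest priority filing: 10 September 2009.
Base term: 10 September 2009 + 23 years → 10 September 2032.
Examination Delay Credit: +594 days → 27 April 2034.
Appellate Stay Credit: +616 days → 3 January 2036.

2036-01-03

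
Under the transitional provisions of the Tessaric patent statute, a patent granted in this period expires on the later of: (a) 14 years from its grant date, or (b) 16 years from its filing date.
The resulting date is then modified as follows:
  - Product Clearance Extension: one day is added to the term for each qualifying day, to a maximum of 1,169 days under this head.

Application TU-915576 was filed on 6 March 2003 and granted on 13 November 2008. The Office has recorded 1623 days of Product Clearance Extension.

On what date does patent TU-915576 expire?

(a) grant + 14 years → 13 November 2022.
(b) filing + 16 years → 6 March 2019.
Later of the two: 13 November 2022.
Product Clearance Extension: 1623 days claimed exceeds the 1169-day cap, so +1169 days → 25 January 2026.

2026-01-25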